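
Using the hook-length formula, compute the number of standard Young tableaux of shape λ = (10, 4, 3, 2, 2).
# SYT of shape (10, 4, 3, 2, 2) = 161164080

Hook-length formula: f^λ = n! / Π hook(c), product over all cells c of the Young diagram. For λ = (10, 4, 3, 2, 2), n = 21 boxes. Hook lengths by row (left-to-right, top-to-bottom): [14, 13, 10, 8, 6, 5, 4, 3, 2, 1]; [7, 6, 3, 1]; [5, 4, 1]; [3, 2]; [2, 1]. Product of hooks = 317011968000. So f^λ = 21! / 317011968000 = 51090942171709440000 / 317011968000 = 161164080.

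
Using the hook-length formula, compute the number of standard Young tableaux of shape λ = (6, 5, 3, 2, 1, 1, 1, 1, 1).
# SYT of shape (6, 5, 3, 2, 1, 1, 1, 1, 1) = 484984500

Hook-length formula: f^λ = n! / Π hook(c), product over all cells c of the Young diagram. For λ = (6, 5, 3, 2, 1, 1, 1, 1, 1), n = 21 boxes. Hook lengths by row (left-to-right, top-to-bottom): [14, 8, 6, 4, 3, 1]; [12, 6, 4, 2, 1]; [9, 3, 1]; [7, 1]; [5]; [4]; [3]; [2]; [1]. Product of hooks = 105345515520. So f^λ = 21! / 105345515520 = 51090942171709440000 / 105345515520 = 484984500.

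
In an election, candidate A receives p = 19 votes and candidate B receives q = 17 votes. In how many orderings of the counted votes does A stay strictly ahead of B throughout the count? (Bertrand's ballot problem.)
Strict-lead orderings = 477638700

Total orderings of the 36 votes with 19 for A: C(36, 19) = 8597496600. By the Bertrand ballot formula (Cycle Lemma / reflection principle), the number of orderings in which A is strictly ahead of B throughout is (p − q)/(p + q) · C(p + q, p) = (19 − 17)/(19 + 17) · 8597496600 = 477638700.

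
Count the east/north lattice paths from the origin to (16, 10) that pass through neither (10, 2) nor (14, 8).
Number of paths = 3278077

Inclusion–exclusion. Total paths: C(26, 16) = 5311735. Through P₁: C(12, 10)·C(14, 6) = 198198. Through P₂: C(22, 14)·C(4, 2) = 1918620. Since P₁ is strictly southwest of P₂, a monotone path through both must visit P₁ then P₂; paths through both = C(12, 10)·C(10, 4)·C(4, 2) = 83160. Avoid both = 5311735 − 198198 − 1918620 + 83160 = 3278077.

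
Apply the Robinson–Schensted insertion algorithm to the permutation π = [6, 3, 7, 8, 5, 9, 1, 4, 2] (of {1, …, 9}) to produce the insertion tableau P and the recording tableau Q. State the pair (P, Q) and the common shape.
P = [1, 2, 8, 9] / [3, 4] / [5, 7] / [6];  Q = [1, 3, 4, 6] / [2, 5] / [7, 8] / [9];  common shape = (4, 2, 2, 1)

Row-insert the values π_1, π_2, … into P one at a time, bumping the leftmost entry strictly greater than the inserted value down to the next row. The recording tableau Q records, in position (i, j), the step at which that cell was added to P.
  Insert 6 (step 1): P = [6];  Q = [1]
  Insert 3 (step 2): P = [3] / [6];  Q = [1] / [2]
  Insert 7 (step 3): P = [3, 7] / [6];  Q = [1, 3] / [2]
  Insert 8 (step 4): P = [3, 7, 8] / [6];  Q = [1, 3, 4] / [2]
  Insert 5 (step 5): P = [3, 5, 8] / [6, 7];  Q = [1, 3, 4] / [2, 5]
  Insert 9 (step 6): P = [3, 5, 8, 9] / [6, 7];  Q = [1, 3, 4, 6] / [2, 5]
  Insert 1 (step 7): P = [1, 5, 8, 9] / [3, 7] / [6];  Q = [1, 3, 4, 6] / [2, 5] / [7]
  Insert 4 (step 8): P = [1, 4, 8, 9] / [3, 5] / [6, 7];  Q = [1, 3, 4, 6] / [2, 5] / [7, 8]
  Insert 2 (step 9): P = [1, 2, 8, 9] / [3, 4] / [5, 7] / [6];  Q = [1, 3, 4, 6] / [2, 5] / [7, 8] / [9]
Final shape: (4, 2, 2, 1).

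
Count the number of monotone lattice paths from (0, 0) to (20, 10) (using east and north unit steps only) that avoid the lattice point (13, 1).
Number of paths = 29884855

Total paths from (0, 0) to (20, 10): C(30, 20) = 30045015. Paths through (13, 1): (paths (0, 0) → (13, 1)) × (paths (13, 1) → (20, 10)) = C(14, 13) · C(16, 7) = 14 · 11440 = 160160. Avoidance count = 30045015 − 160160 = 29884855.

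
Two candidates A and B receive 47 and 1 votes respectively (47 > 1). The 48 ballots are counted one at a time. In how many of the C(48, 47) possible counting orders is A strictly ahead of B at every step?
Strict-lead orderings = 46

Total orderings of the 48 votes with 47 for A: C(48, 47) = 48. By the Bertrand ballot formula (Cycle Lemma / reflection principle), the number of orderings in which A is strictly ahead of B throughout is (p − q)/(p + q) · C(p + q, p) = (47 − 1)/(47 + 1) · 48 = 46.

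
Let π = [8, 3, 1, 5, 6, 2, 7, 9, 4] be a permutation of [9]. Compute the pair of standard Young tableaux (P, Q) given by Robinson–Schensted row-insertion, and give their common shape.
P = [1, 2, 4, 7, 9] / [3, 5, 6] / [8];  Q = [1, 4, 5, 7, 8] / [2, 6, 9] / [3];  common shape = (5, 3, 1)

Row-insert the values π_1, π_2, … into P one at a time, bumping the leftmost entry strictly greater than the inserted value down to the next row. The recording tableau Q records, in position (i, j), the step at which that cell was added to P.
  Insert 8 (step 1): P = [8];  Q = [1]
  Insert 3 (step 2): P = [3] / [8];  Q = [1] / [2]
  Insert 1 (step 3): P = [1] / [3] / [8];  Q = [1] / [2] / [3]
  Insert 5 (step 4): P = [1, 5] / [3] / [8];  Q = [1, 4] / [2] / [3]
  Insert 6 (step 5): P = [1, 5, 6] / [3] / [8];  Q = [1, 4, 5] / [2] / [3]
  Insert 2 (step 6): P = [1, 2, 6] / [3, 5] / [8];  Q = [1, 4, 5] / [2, 6] / [3]
  Insert 7 (step 7): P = [1, 2, 6, 7] / [3, 5] / [8];  Q = [1, 4, 5, 7] / [2, 6] / [3]
  Insert 9 (step 8): P = [1, 2, 6, 7, 9] / [3, 5] / [8];  Q = [1, 4, 5, 7, 8] / [2, 6] / [3]
  Insert 4 (step 9): P = [1, 2, 4, 7, 9] / [3, 5, 6] / [8];  Q = [1, 4, 5, 7, 8] / [2, 6, 9] / [3]
Final shape: (5, 3, 1).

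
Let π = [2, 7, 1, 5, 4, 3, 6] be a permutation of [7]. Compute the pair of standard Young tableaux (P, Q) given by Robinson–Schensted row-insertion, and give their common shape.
P = [1, 3, 6] / [2, 4] / [5] / [7];  Q = [1, 2, 7] / [3, 4] / [5] / [6];  common shape = (3, 2, 1, 1)

Row-insert the values π_1, π_2, … into P one at a time, bumping the leftmost entry strictly greater than the inserted value down to the next row. The recording tableau Q records, in position (i, j), the step at which that cell was added to P.
  Insert 2 (step 1): P = [2];  Q = [1]
  Insert 7 (step 2): P = [2, 7];  Q = [1, 2]
  Insert 1 (step 3): P = [1, 7] / [2];  Q = [1, 2] / [3]
  Insert 5 (step 4): P = [1, 5] / [2, 7];  Q = [1, 2] / [3, 4]
  Insert 4 (step 5): P = [1, 4] / [2, 5] / [7];  Q = [1, 2] / [3, 4] / [5]
  Insert 3 (step 6): P = [1, 3] / [2, 4] / [5] / [7];  Q = [1, 2] / [3, 4] / [5] / [6]
  Insert 6 (step 7): P = [1, 3, 6] / [2, 4] / [5] / [7];  Q = [1, 2, 7] / [3, 4] / [5] / [6]
Final shape: (3, 2, 1, 1).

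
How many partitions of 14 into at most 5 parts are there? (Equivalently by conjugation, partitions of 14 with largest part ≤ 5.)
p(14, parts ≤ 5) = 70

Partitions of 14 with all parts ≤ 5: 5+5+4, 5+5+3+1, 5+5+2+2, 5+5+2+1+1, 5+5+1+1+1+1, 5+4+4+1, 5+4+3+2, 5+4+3+1+1, 5+4+2+2+1, 5+4+2+1+1+1, 5+4+1+1+1+1+1, 5+3+3+3, 5+3+3+2+1, 5+3+3+1+1+1, 5+3+2+2+2, 5+3+2+2+1+1, 5+3+2+1+1+1+1, 5+3+1+1+1+1+1+1, 5+2+2+2+2+1, 5+2+2+2+1+1+1, 5+2+2+1+1+1+1+1, 5+2+1+1+1+1+1+1+1, 5+1+1+1+1+1+1+1+1+1, 4+4+4+2, 4+4+4+1+1, 4+4+3+3, 4+4+3+2+1, 4+4+3+1+1+1, 4+4+2+2+2, 4+4+2+2+1+1, … (70 total). Count = 70.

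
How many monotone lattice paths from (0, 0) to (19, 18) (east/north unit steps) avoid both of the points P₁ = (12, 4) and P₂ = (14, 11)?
Number of paths = 13982633340

Inclusion–exclusion. Total paths: C(37, 19) = 17672631900. Through P₁: C(16, 12)·C(21, 7) = 211629600. Through P₂: C(25, 14)·C(12, 5) = 3530260800. Since P₁ is strictly southwest of P₂, a monotone path through both must visit P₁ then P₂; paths through both = C(16, 12)·C(9, 2)·C(12, 5) = 51891840. Avoid both = 17672631900 − 211629600 − 3530260800 + 51891840 = 13982633340.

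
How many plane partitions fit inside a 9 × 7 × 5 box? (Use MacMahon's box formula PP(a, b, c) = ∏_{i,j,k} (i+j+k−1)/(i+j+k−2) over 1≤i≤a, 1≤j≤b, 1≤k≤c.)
PP(9, 7, 5) = 2424984388825856

Evaluate the triple product over i = 1..9, j = 1..7, k = 1..5. The factors are (2/1) · (3/2) · (4/3) · (5/4) · (6/5) · (3/2) · (4/3) · (5/4) · … (315 factors total). The numerators and denominators telescope so the product is an integer; carrying out the multiplication exactly gives PP(9, 7, 5) = 2424984388825856.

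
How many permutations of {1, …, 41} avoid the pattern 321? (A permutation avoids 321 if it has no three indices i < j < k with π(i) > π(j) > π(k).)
C_41 = 10113918591637898134020

These 321-avoiding permutations are counted by the Catalan number C_n = (1/(n + 1)) · C(2n, n). For n = 41: C_41 = (1/42) · C(82, 41) = 424784580848791721628840/42 = 10113918591637898134020.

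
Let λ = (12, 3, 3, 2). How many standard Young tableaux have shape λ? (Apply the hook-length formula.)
# SYT of shape (12, 3, 3, 2) = 2771340

Hook-length formula: f^λ = n! / Π hook(c), product over all cells c of the Young diagram. For λ = (12, 3, 3, 2), n = 20 boxes. Hook lengths by row (left-to-right, top-to-bottom): [15, 14, 12, 9, 8, 7, 6, 5, 4, 3, 2, 1]; [5, 4, 2]; [4, 3, 1]; [2, 1]. Product of hooks = 877879296000. So f^λ = 20! / 877879296000 = 2432902008176640000 / 877879296000 = 2771340.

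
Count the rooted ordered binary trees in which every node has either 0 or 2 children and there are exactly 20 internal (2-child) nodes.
C_20 = 6564120420

These full binary trees are counted by the Catalan number C_n = (1/(n + 1)) · C(2n, n). For n = 20: C_20 = (1/21) · C(40, 20) = 137846528820/21 = 6564120420.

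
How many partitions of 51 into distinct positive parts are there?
q(51) = 4097

A partition into distinct parts is a strictly decreasing sequence summing to n. The recurrence d(n, m) = d(n, m−1) + d(n−m, m−1) (use part m at most once) with q(n) = d(n, n) gives q(51) = 4097. (Euler's theorem: # distinct-part partitions = # odd-part partitions.)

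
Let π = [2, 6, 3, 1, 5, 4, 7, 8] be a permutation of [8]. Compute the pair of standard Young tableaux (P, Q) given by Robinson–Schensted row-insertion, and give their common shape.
P = [1, 3, 4, 7, 8] / [2, 5] / [6];  Q = [1, 2, 5, 7, 8] / [3, 6] / [4];  common shape = (5, 2, 1)

Row-insert the values π_1, π_2, … into P one at a time, bumping the leftmost entry strictly greater than the inserted value down to the next row. The recording tableau Q records, in position (i, j), the step at which that cell was added to P.
  Insert 2 (step 1): P = [2];  Q = [1]
  Insert 6 (step 2): P = [2, 6];  Q = [1, 2]
  Insert 3 (step 3): P = [2, 3] / [6];  Q = [1, 2] / [3]
  Insert 1 (step 4): P = [1, 3] / [2] / [6];  Q = [1, 2] / [3] / [4]
  Insert 5 (step 5): P = [1, 3, 5] / [2] / [6];  Q = [1, 2, 5] / [3] / [4]
  Insert 4 (step 6): P = [1, 3, 4] / [2, 5] / [6];  Q = [1, 2, 5] / [3, 6] / [4]
  Insert 7 (step 7): P = [1, 3, 4, 7] / [2, 5] / [6];  Q = [1, 2, 5, 7] / [3, 6] / [4]
  Insert 8 (step 8): P = [1, 3, 4, 7, 8] / [2, 5] / [6];  Q = [1, 2, 5, 7, 8] / [3, 6] / [4]
Final shape: (5, 2, 1).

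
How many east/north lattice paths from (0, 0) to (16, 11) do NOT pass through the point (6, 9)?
Number of paths = 12707565

Total paths from (0, 0) to (16, 11): C(27, 16) = 13037895. Paths through (6, 9): (paths (0, 0) → (6, 9)) × (paths (6, 9) → (16, 11)) = C(15, 6) · C(12, 10) = 5005 · 66 = 330330. Avoidance count = 13037895 − 330330 = 12707565.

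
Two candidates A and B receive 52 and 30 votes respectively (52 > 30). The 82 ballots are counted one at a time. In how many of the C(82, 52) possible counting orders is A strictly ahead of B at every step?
Strict-lead orderings = 5961107517754784340528

Total orderings of the 82 votes with 52 for A: C(82, 52) = 22218673475267832541968. By the Bertrand ballot formula (Cycle Lemma / reflection principle), the number of orderings in which A is strictly ahead of B throughout is (p − q)/(p + q) · C(p + q, p) = (52 − 30)/(52 + 30) · 22218673475267832541968 = 5961107517754784340528.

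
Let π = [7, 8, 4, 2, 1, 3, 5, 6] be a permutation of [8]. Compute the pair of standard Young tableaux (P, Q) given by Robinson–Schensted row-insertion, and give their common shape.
P = [1, 3, 5, 6] / [2, 8] / [4] / [7];  Q = [1, 2, 7, 8] / [3, 6] / [4] / [5];  common shape = (4, 2, 1, 1)

Row-insert the values π_1, π_2, … into P one at a time, bumping the leftmost entry strictly greater than the inserted value down to the next row. The recording tableau Q records, in position (i, j), the step at which that cell was added to P.
  Insert 7 (step 1): P = [7];  Q = [1]
  Insert 8 (step 2): P = [7, 8];  Q = [1, 2]
  Insert 4 (step 3): P = [4, 8] / [7];  Q = [1, 2] / [3]
  Insert 2 (step 4): P = [2, 8] / [4] / [7];  Q = [1, 2] / [3] / [4]
  Insert 1 (step 5): P = [1, 8] / [2] / [4] / [7];  Q = [1, 2] / [3] / [4] / [5]
  Insert 3 (step 6): P = [1, 3] / [2, 8] / [4] / [7];  Q = [1, 2] / [3, 6] / [4] / [5]
  Insert 5 (step 7): P = [1, 3, 5] / [2, 8] / [4] / [7];  Q = [1, 2, 7] / [3, 6] / [4] / [5]
  Insert 6 (step 8): P = [1, 3, 5, 6] / [2, 8] / [4] / [7];  Q = [1, 2, 7, 8] / [3, 6] / [4] / [5]
Final shape: (4, 2, 1, 1).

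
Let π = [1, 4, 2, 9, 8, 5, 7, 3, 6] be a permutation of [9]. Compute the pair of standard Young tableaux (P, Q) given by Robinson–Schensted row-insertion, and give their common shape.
P = [1, 2, 3, 6] / [4, 5, 7] / [8] / [9];  Q = [1, 2, 4, 7] / [3, 5, 9] / [6] / [8];  common shape = (4, 3, 1, 1)

Row-insert the values π_1, π_2, … into P one at a time, bumping the leftmost entry strictly greater than the inserted value down to the next row. The recording tableau Q records, in position (i, j), the step at which that cell was added to P.
  Insert 1 (step 1): P = [1];  Q = [1]
  Insert 4 (step 2): P = [1, 4];  Q = [1, 2]
  Insert 2 (step 3): P = [1, 2] / [4];  Q = [1, 2] / [3]
  Insert 9 (step 4): P = [1, 2, 9] / [4];  Q = [1, 2, 4] / [3]
  Insert 8 (step 5): P = [1, 2, 8] / [4, 9];  Q = [1, 2, 4] / [3, 5]
  Insert 5 (step 6): P = [1, 2, 5] / [4, 8] / [9];  Q = [1, 2, 4] / [3, 5] / [6]
  Insert 7 (step 7): P = [1, 2, 5, 7] / [4, 8] / [9];  Q = [1, 2, 4, 7] / [3, 5] / [6]
  Insert 3 (step 8): P = [1, 2, 3, 7] / [4, 5] / [8] / [9];  Q = [1, 2, 4, 7] / [3, 5] / [6] / [8]
  Insert 6 (step 9): P = [1, 2, 3, 6] / [4, 5, 7] / [8] / [9];  Q = [1, 2, 4, 7] / [3, 5, 9] / [6] / [8]
Final shape: (4, 3, 1, 1).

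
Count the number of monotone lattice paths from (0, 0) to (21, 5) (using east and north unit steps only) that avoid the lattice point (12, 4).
Number of paths = 47580

Total paths from (0, 0) to (21, 5): C(26, 21) = 65780. Paths through (12, 4): (paths (0, 0) → (12, 4)) × (paths (12, 4) → (21, 5)) = C(16, 12) · C(10, 9) = 1820 · 10 = 18200. Avoidance count = 65780 − 18200 = 47580.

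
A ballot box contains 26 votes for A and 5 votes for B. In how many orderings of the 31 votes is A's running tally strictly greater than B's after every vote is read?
Strict-lead orderings = 115101

Total orderings of the 31 votes with 26 for A: C(31, 26) = 169911. By the Bertrand ballot formula (Cycle Lemma / reflection principle), the number of orderings in which A is strictly ahead of B throughout is (p − q)/(p + q) · C(p + q, p) = (26 − 5)/(26 + 5) · 169911 = 115101.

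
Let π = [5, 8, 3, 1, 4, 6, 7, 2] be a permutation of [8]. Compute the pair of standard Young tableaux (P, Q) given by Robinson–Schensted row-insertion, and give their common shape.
P = [1, 2, 6, 7] / [3, 4] / [5, 8];  Q = [1, 2, 6, 7] / [3, 5] / [4, 8];  common shape = (4, 2, 2)

Row-insert the values π_1, π_2, … into P one at a time, bumping the leftmost entry strictly greater than the inserted value down to the next row. The recording tableau Q records, in position (i, j), the step at which that cell was added to P.
  Insert 5 (step 1): P = [5];  Q = [1]
  Insert 8 (step 2): P = [5, 8];  Q = [1, 2]
  Insert 3 (step 3): P = [3, 8] / [5];  Q = [1, 2] / [3]
  Insert 1 (step 4): P = [1, 8] / [3] / [5];  Q = [1, 2] / [3] / [4]
  Insert 4 (step 5): P = [1, 4] / [3, 8] / [5];  Q = [1, 2] / [3, 5] / [4]
  Insert 6 (step 6): P = [1, 4, 6] / [3, 8] / [5];  Q = [1, 2, 6] / [3, 5] / [4]
  Insert 7 (step 7): P = [1, 4, 6, 7] / [3, 8] / [5];  Q = [1, 2, 6, 7] / [3, 5] / [4]
  Insert 2 (step 8): P = [1, 2, 6, 7] / [3, 4] / [5, 8];  Q = [1, 2, 6, 7] / [3, 5] / [4, 8]
Final shape: (4, 2, 2).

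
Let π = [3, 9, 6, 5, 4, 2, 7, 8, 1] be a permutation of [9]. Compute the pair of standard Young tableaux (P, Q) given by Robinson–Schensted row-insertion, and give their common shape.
P = [1, 4, 7, 8] / [2] / [3] / [5] / [6] / [9];  Q = [1, 2, 7, 8] / [3] / [4] / [5] / [6] / [9];  common shape = (4, 1, 1, 1, 1, 1)

Row-insert the values π_1, π_2, … into P one at a time, bumping the leftmost entry strictly greater than the inserted value down to the next row. The recording tableau Q records, in position (i, j), the step at which that cell was added to P.
  Insert 3 (step 1): P = [3];  Q = [1]
  Insert 9 (step 2): P = [3, 9];  Q = [1, 2]
  Insert 6 (step 3): P = [3, 6] / [9];  Q = [1, 2] / [3]
  Insert 5 (step 4): P = [3, 5] / [6] / [9];  Q = [1, 2] / [3] / [4]
  Insert 4 (step 5): P = [3, 4] / [5] / [6] / [9];  Q = [1, 2] / [3] / [4] / [5]
  Insert 2 (step 6): P = [2, 4] / [3] / [5] / [6] / [9];  Q = [1, 2] / [3] / [4] / [5] / [6]
  Insert 7 (step 7): P = [2, 4, 7] / [3] / [5] / [6] / [9];  Q = [1, 2, 7] / [3] / [4] / [5] / [6]
  Insert 8 (step 8): P = [2, 4, 7, 8] / [3] / [5] / [6] / [9];  Q = [1, 2, 7, 8] / [3] / [4] / [5] / [6]
  Insert 1 (step 9): P = [1, 4, 7, 8] / [2] / [3] / [5] / [6] / [9];  Q = [1, 2, 7, 8] / [3] / [4] / [5] / [6] / [9]
Final shape: (4, 1, 1, 1, 1, 1).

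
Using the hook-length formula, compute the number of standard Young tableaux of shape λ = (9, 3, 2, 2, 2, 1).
# SYT of shape (9, 3, 2, 2, 2, 1) = 9976824

Hook-length formula: f^λ = n! / Π hook(c), product over all cells c of the Young diagram. For λ = (9, 3, 2, 2, 2, 1), n = 19 boxes. Hook lengths by row (left-to-right, top-to-bottom): [14, 12, 8, 6, 5, 4, 3, 2, 1]; [7, 5, 1]; [5, 3]; [4, 2]; [3, 1]; [1]. Product of hooks = 12192768000. So f^λ = 19! / 12192768000 = 121645100408832000 / 12192768000 = 9976824.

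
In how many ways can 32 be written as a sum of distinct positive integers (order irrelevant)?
q(32) = 390

A partition into distinct parts is a strictly decreasing sequence summing to n. The recurrence d(n, m) = d(n, m−1) + d(n−m, m−1) (use part m at most once) with q(n) = d(n, n) gives q(32) = 390. (Euler's theorem: # distinct-part partitions = # odd-part partitions.)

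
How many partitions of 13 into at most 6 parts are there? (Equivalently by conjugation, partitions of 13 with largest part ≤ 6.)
p(13, parts ≤ 6) = 71

Partitions of 13 with all parts ≤ 6: 6+6+1, 6+5+2, 6+5+1+1, 6+4+3, 6+4+2+1, 6+4+1+1+1, 6+3+3+1, 6+3+2+2, 6+3+2+1+1, 6+3+1+1+1+1, 6+2+2+2+1, 6+2+2+1+1+1, 6+2+1+1+1+1+1, 6+1+1+1+1+1+1+1, 5+5+3, 5+5+2+1, 5+5+1+1+1, 5+4+4, 5+4+3+1, 5+4+2+2, 5+4+2+1+1, 5+4+1+1+1+1, 5+3+3+2, 5+3+3+1+1, 5+3+2+2+1, 5+3+2+1+1+1, 5+3+1+1+1+1+1, 5+2+2+2+2, 5+2+2+2+1+1, 5+2+2+1+1+1+1, … (71 total). Count = 71.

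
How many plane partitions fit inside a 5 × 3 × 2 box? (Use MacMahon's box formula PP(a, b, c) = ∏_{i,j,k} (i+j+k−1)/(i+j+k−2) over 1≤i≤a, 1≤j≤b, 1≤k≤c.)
PP(5, 3, 2) = 1176

Evaluate the triple product over i = 1..5, j = 1..3, k = 1..2. The factors are (2/1) · (3/2) · (3/2) · (4/3) · (4/3) · (5/4) · (3/2) · (4/3) · … (30 factors total). The numerators and denominators telescope so the product is an integer; carrying out the multiplication exactly gives PP(5, 3, 2) = 1176.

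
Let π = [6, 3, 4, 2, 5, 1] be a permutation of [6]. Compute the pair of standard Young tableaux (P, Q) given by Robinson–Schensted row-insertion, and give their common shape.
P = [1, 4, 5] / [2] / [3] / [6];  Q = [1, 3, 5] / [2] / [4] / [6];  common shape = (3, 1, 1, 1)

Row-insert the values π_1, π_2, … into P one at a time, bumping the leftmost entry strictly greater than the inserted value down to the next row. The recording tableau Q records, in position (i, j), the step at which that cell was added to P.
  Insert 6 (step 1): P = [6];  Q = [1]
  Insert 3 (step 2): P = [3] / [6];  Q = [1] / [2]
  Insert 4 (step 3): P = [3, 4] / [6];  Q = [1, 3] / [2]
  Insert 2 (step 4): P = [2, 4] / [3] / [6];  Q = [1, 3] / [2] / [4]
  Insert 5 (step 5): P = [2, 4, 5] / [3] / [6];  Q = [1, 3, 5] / [2] / [4]
  Insert 1 (step 6): P = [1, 4, 5] / [2] / [3] / [6];  Q = [1, 3, 5] / [2] / [4] / [6]
Final shape: (3, 1, 1, 1).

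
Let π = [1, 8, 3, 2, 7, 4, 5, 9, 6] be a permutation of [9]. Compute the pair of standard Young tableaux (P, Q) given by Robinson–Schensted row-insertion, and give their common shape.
P = [1, 2, 4, 5, 6] / [3, 7, 9] / [8];  Q = [1, 2, 5, 7, 8] / [3, 6, 9] / [4];  common shape = (5, 3, 1)

Row-insert the values π_1, π_2, … into P one at a time, bumping the leftmost entry strictly greater than the inserted value down to the next row. The recording tableau Q records, in position (i, j), the step at which that cell was added to P.
  Insert 1 (step 1): P = [1];  Q = [1]
  Insert 8 (step 2): P = [1, 8];  Q = [1, 2]
  Insert 3 (step 3): P = [1, 3] / [8];  Q = [1, 2] / [3]
  Insert 2 (step 4): P = [1, 2] / [3] / [8];  Q = [1, 2] / [3] / [4]
  Insert 7 (step 5): P = [1, 2, 7] / [3] / [8];  Q = [1, 2, 5] / [3] / [4]
  Insert 4 (step 6): P = [1, 2, 4] / [3, 7] / [8];  Q = [1, 2, 5] / [3, 6] / [4]
  Insert 5 (step 7): P = [1, 2, 4, 5] / [3, 7] / [8];  Q = [1, 2, 5, 7] / [3, 6] / [4]
  Insert 9 (step 8): P = [1, 2, 4, 5, 9] / [3, 7] / [8];  Q = [1, 2, 5, 7, 8] / [3, 6] / [4]
  Insert 6 (step 9): P = [1, 2, 4, 5, 6] / [3, 7, 9] / [8];  Q = [1, 2, 5, 7, 8] / [3, 6, 9] / [4]
Final shape: (5, 3, 1).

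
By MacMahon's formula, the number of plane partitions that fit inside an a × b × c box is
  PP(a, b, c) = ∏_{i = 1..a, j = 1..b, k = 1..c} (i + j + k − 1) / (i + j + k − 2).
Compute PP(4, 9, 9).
PP(4, 9, 9) = 1832516612010448

Evaluate the triple product over i = 1..4, j = 1..9, k = 1..9. The factors are (2/1) · (3/2) · (4/3) · (5/4) · (6/5) · (7/6) · (8/7) · (9/8) · … (324 factors total). The numerators and denominators telescope so the product is an integer; carrying out the multiplication exactly gives PP(4, 9, 9) = 1832516612010448.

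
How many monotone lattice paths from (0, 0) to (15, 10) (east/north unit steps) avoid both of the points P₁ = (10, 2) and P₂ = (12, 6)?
Number of paths = 2568728

Inclusion–exclusion. Total paths: C(25, 15) = 3268760. Through P₁: C(12, 10)·C(13, 5) = 84942. Through P₂: C(18, 12)·C(7, 3) = 649740. Since P₁ is strictly southwest of P₂, a monotone path through both must visit P₁ then P₂; paths through both = C(12, 10)·C(6, 2)·C(7, 3) = 34650. Avoid both = 3268760 − 84942 − 649740 + 34650 = 2568728.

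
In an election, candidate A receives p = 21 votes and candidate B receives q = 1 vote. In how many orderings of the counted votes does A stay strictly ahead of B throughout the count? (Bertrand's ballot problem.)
Strict-lead orderings = 20

Total orderings of the 22 votes with 21 for A: C(22, 21) = 22. By the Bertrand ballot formula (Cycle Lemma / reflection principle), the number of orderings in which A is strictly ahead of B throughout is (p − q)/(p + q) · C(p + q, p) = (21 − 1)/(21 + 1) · 22 = 20.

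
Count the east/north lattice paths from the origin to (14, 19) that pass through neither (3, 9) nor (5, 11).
Number of paths = 667114800

Inclusion–exclusion. Total paths: C(33, 14) = 818809200. Through P₁: C(12, 3)·C(21, 11) = 77597520. Through P₂: C(16, 5)·C(17, 9) = 106186080. Since P₁ is strictly southwest of P₂, a monotone path through both must visit P₁ then P₂; paths through both = C(12, 3)·C(4, 2)·C(17, 9) = 32089200. Avoid both = 818809200 − 77597520 − 106186080 + 32089200 = 667114800.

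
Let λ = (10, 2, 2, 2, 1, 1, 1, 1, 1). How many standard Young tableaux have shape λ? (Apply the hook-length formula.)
# SYT of shape (10, 2, 2, 2, 1, 1, 1, 1, 1) = 16166150

Hook-length formula: f^λ = n! / Π hook(c), product over all cells c of the Young diagram. For λ = (10, 2, 2, 2, 1, 1, 1, 1, 1), n = 21 boxes. Hook lengths by row (left-to-right, top-to-bottom): [18, 12, 8, 7, 6, 5, 4, 3, 2, 1]; [9, 3]; [8, 2]; [7, 1]; [5]; [4]; [3]; [2]; [1]. Product of hooks = 3160365465600. So f^λ = 21! / 3160365465600 = 51090942171709440000 / 3160365465600 = 16166150.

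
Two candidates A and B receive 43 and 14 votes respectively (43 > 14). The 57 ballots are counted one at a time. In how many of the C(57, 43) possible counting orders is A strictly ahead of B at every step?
Strict-lead orderings = 3914819231400

Total orderings of the 57 votes with 43 for A: C(57, 43) = 7694644696200. By the Bertrand ballot formula (Cycle Lemma / reflection principle), the number of orderings in which A is strictly ahead of B throughout is (p − q)/(p + q) · C(p + q, p) = (43 − 14)/(43 + 14) · 7694644696200 = 3914819231400.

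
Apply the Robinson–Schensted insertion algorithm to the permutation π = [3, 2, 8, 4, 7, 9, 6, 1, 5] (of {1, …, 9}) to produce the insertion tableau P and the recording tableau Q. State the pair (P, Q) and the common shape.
P = [1, 4, 5, 9] / [2, 6] / [3, 7] / [8];  Q = [1, 3, 5, 6] / [2, 4] / [7, 9] / [8];  common shape = (4, 2, 2, 1)

Row-insert the values π_1, π_2, … into P one at a time, bumping the leftmost entry strictly greater than the inserted value down to the next row. The recording tableau Q records, in position (i, j), the step at which that cell was added to P.
  Insert 3 (step 1): P = [3];  Q = [1]
  Insert 2 (step 2): P = [2] / [3];  Q = [1] / [2]
  Insert 8 (step 3): P = [2, 8] / [3];  Q = [1, 3] / [2]
  Insert 4 (step 4): P = [2, 4] / [3, 8];  Q = [1, 3] / [2, 4]
  Insert 7 (step 5): P = [2, 4, 7] / [3, 8];  Q = [1, 3, 5] / [2, 4]
  Insert 9 (step 6): P = [2, 4, 7, 9] / [3, 8];  Q = [1, 3, 5, 6] / [2, 4]
  Insert 6 (step 7): P = [2, 4, 6, 9] / [3, 7] / [8];  Q = [1, 3, 5, 6] / [2, 4] / [7]
  Insert 1 (step 8): P = [1, 4, 6, 9] / [2, 7] / [3] / [8];  Q = [1, 3, 5, 6] / [2, 4] / [7] / [8]
  Insert 5 (step 9): P = [1, 4, 5, 9] / [2, 6] / [3, 7] / [8];  Q = [1, 3, 5, 6] / [2, 4] / [7, 9] / [8]
Final shape: (4, 2, 2, 1).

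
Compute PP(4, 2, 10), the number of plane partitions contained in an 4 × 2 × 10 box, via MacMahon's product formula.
PP(4, 2, 10) = 273273

Evaluate the triple product over i = 1..4, j = 1..2, k = 1..10. The factors are (2/1) · (3/2) · (4/3) · (5/4) · (6/5) · (7/6) · (8/7) · (9/8) · … (80 factors total). The numerators and denominators telescope so the product is an integer; carrying out the multiplication exactly gives PP(4, 2, 10) = 273273.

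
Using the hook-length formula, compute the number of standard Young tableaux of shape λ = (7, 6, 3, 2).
# SYT of shape (7, 6, 3, 2) = 4200768

Hook-length formula: f^λ = n! / Π hook(c), product over all cells c of the Young diagram. For λ = (7, 6, 3, 2), n = 18 boxes. Hook lengths by row (left-to-right, top-to-bottom): [10, 9, 7, 5, 4, 3, 1]; [8, 7, 5, 3, 2, 1]; [4, 3, 1]; [2, 1]. Product of hooks = 1524096000. So f^λ = 18! / 1524096000 = 6402373705728000 / 1524096000 = 4200768.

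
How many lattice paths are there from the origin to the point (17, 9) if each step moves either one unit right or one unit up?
Number of paths = 3124550

A monotone lattice path from (0, 0) to (17, 9) consists of 17 east steps and 9 north steps in some order, so it is determined by which 17 of the 26 steps are east. The count is C(26, 17) = 3124550.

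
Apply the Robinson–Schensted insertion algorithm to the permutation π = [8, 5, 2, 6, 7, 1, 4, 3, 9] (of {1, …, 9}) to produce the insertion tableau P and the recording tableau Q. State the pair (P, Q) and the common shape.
P = [1, 3, 7, 9] / [2, 4] / [5, 6] / [8];  Q = [1, 4, 5, 9] / [2, 7] / [3, 8] / [6];  common shape = (4, 2, 2, 1)

Row-insert the values π_1, π_2, … into P one at a time, bumping the leftmost entry strictly greater than the inserted value down to the next row. The recording tableau Q records, in position (i, j), the step at which that cell was added to P.
  Insert 8 (step 1): P = [8];  Q = [1]
  Insert 5 (step 2): P = [5] / [8];  Q = [1] / [2]
  Insert 2 (step 3): P = [2] / [5] / [8];  Q = [1] / [2] / [3]
  Insert 6 (step 4): P = [2, 6] / [5] / [8];  Q = [1, 4] / [2] / [3]
  Insert 7 (step 5): P = [2, 6, 7] / [5] / [8];  Q = [1, 4, 5] / [2] / [3]
  Insert 1 (step 6): P = [1, 6, 7] / [2] / [5] / [8];  Q = [1, 4, 5] / [2] / [3] / [6]
  Insert 4 (step 7): P = [1, 4, 7] / [2, 6] / [5] / [8];  Q = [1, 4, 5] / [2, 7] / [3] / [6]
  Insert 3 (step 8): P = [1, 3, 7] / [2, 4] / [5, 6] / [8];  Q = [1, 4, 5] / [2, 7] / [3, 8] / [6]
  Insert 9 (step 9): P = [1, 3, 7, 9] / [2, 4] / [5, 6] / [8];  Q = [1, 4, 5, 9] / [2, 7] / [3, 8] / [6]
Final shape: (4, 2, 2, 1).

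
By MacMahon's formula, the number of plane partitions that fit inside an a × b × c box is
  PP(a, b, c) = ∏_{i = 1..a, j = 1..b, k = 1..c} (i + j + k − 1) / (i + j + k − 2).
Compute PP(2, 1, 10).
PP(2, 1, 10) = 66

Evaluate the triple product over i = 1..2, j = 1..1, k = 1..10. The factors are (2/1) · (3/2) · (4/3) · (5/4) · (6/5) · (7/6) · (8/7) · (9/8) · … (20 factors total). The numerators and denominators telescope so the product is an integer; carrying out the multiplication exactly gives PP(2, 1, 10) = 66.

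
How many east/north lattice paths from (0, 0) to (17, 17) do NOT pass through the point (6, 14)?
Number of paths = 2319497580

Total paths from (0, 0) to (17, 17): C(34, 17) = 2333606220. Paths through (6, 14): (paths (0, 0) → (6, 14)) × (paths (6, 14) → (17, 17)) = C(20, 6) · C(14, 11) = 38760 · 364 = 14108640. Avoidance count = 2333606220 − 14108640 = 2319497580.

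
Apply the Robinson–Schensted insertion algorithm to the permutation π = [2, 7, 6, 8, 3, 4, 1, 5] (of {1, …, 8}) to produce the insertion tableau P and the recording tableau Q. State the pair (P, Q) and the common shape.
P = [1, 3, 4, 5] / [2, 8] / [6] / [7];  Q = [1, 2, 4, 8] / [3, 6] / [5] / [7];  common shape = (4, 2, 1, 1)

Row-insert the values π_1, π_2, … into P one at a time, bumping the leftmost entry strictly greater than the inserted value down to the next row. The recording tableau Q records, in position (i, j), the step at which that cell was added to P.
  Insert 2 (step 1): P = [2];  Q = [1]
  Insert 7 (step 2): P = [2, 7];  Q = [1, 2]
  Insert 6 (step 3): P = [2, 6] / [7];  Q = [1, 2] / [3]
  Insert 8 (step 4): P = [2, 6, 8] / [7];  Q = [1, 2, 4] / [3]
  Insert 3 (step 5): P = [2, 3, 8] / [6] / [7];  Q = [1, 2, 4] / [3] / [5]
  Insert 4 (step 6): P = [2, 3, 4] / [6, 8] / [7];  Q = [1, 2, 4] / [3, 6] / [5]
  Insert 1 (step 7): P = [1, 3, 4] / [2, 8] / [6] / [7];  Q = [1, 2, 4] / [3, 6] / [5] / [7]
  Insert 5 (step 8): P = [1, 3, 4, 5] / [2, 8] / [6] / [7];  Q = [1, 2, 4, 8] / [3, 6] / [5] / [7]
Final shape: (4, 2, 1, 1).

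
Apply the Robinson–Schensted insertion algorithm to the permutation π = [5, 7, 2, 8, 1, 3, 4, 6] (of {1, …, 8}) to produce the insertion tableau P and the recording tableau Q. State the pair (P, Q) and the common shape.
P = [1, 3, 4, 6] / [2, 7, 8] / [5];  Q = [1, 2, 4, 8] / [3, 6, 7] / [5];  common shape = (4, 3, 1)

Row-insert the values π_1, π_2, … into P one at a time, bumping the leftmost entry strictly greater than the inserted value down to the next row. The recording tableau Q records, in position (i, j), the step at which that cell was added to P.
  Insert 5 (step 1): P = [5];  Q = [1]
  Insert 7 (step 2): P = [5, 7];  Q = [1, 2]
  Insert 2 (step 3): P = [2, 7] / [5];  Q = [1, 2] / [3]
  Insert 8 (step 4): P = [2, 7, 8] / [5];  Q = [1, 2, 4] / [3]
  Insert 1 (step 5): P = [1, 7, 8] / [2] / [5];  Q = [1, 2, 4] / [3] / [5]
  Insert 3 (step 6): P = [1, 3, 8] / [2, 7] / [5];  Q = [1, 2, 4] / [3, 6] / [5]
  Insert 4 (step 7): P = [1, 3, 4] / [2, 7, 8] / [5];  Q = [1, 2, 4] / [3, 6, 7] / [5]
  Insert 6 (step 8): P = [1, 3, 4, 6] / [2, 7, 8] / [5];  Q = [1, 2, 4, 8] / [3, 6, 7] / [5]
Final shape: (4, 3, 1).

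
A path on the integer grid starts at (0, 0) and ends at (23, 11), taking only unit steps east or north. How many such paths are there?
Number of paths = 286097760

A monotone lattice path from (0, 0) to (23, 11) consists of 23 east steps and 11 north steps in some order, so it is determined by which 23 of the 34 steps are east. The count is C(34, 23) = 286097760.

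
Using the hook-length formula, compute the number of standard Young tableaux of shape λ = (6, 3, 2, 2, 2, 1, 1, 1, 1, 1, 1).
# SYT of shape (6, 3, 2, 2, 2, 1, 1, 1, 1, 1, 1) = 63371308

Hook-length formula: f^λ = n! / Π hook(c), product over all cells c of the Young diagram. For λ = (6, 3, 2, 2, 2, 1, 1, 1, 1, 1, 1), n = 21 boxes. Hook lengths by row (left-to-right, top-to-bottom): [16, 9, 5, 3, 2, 1]; [12, 5, 1]; [10, 3]; [9, 2]; [8, 1]; [6]; [5]; [4]; [3]; [2]; [1]. Product of hooks = 806215680000. So f^λ = 21! / 806215680000 = 51090942171709440000 / 806215680000 = 63371308.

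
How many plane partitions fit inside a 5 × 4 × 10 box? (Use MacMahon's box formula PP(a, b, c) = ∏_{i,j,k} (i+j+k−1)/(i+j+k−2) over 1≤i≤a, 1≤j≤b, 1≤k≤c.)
PP(5, 4, 10) = 98561919456

Evaluate the triple product over i = 1..5, j = 1..4, k = 1..10. The factors are (2/1) · (3/2) · (4/3) · (5/4) · (6/5) · (7/6) · (8/7) · (9/8) · … (200 factors total). The numerators and denominators telescope so the product is an integer; carrying out the multiplication exactly gives PP(5, 4, 10) = 98561919456.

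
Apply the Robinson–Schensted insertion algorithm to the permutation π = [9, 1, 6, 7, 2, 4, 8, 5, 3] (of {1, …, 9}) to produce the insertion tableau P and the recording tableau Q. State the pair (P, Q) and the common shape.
P = [1, 2, 3, 5] / [4, 7, 8] / [6] / [9];  Q = [1, 3, 4, 7] / [2, 6, 8] / [5] / [9];  common shape = (4, 3, 1, 1)

Row-insert the values π_1, π_2, … into P one at a time, bumping the leftmost entry strictly greater than the inserted value down to the next row. The recording tableau Q records, in position (i, j), the step at which that cell was added to P.
  Insert 9 (step 1): P = [9];  Q = [1]
  Insert 1 (step 2): P = [1] / [9];  Q = [1] / [2]
  Insert 6 (step 3): P = [1, 6] / [9];  Q = [1, 3] / [2]
  Insert 7 (step 4): P = [1, 6, 7] / [9];  Q = [1, 3, 4] / [2]
  Insert 2 (step 5): P = [1, 2, 7] / [6] / [9];  Q = [1, 3, 4] / [2] / [5]
  Insert 4 (step 6): P = [1, 2, 4] / [6, 7] / [9];  Q = [1, 3, 4] / [2, 6] / [5]
  Insert 8 (step 7): P = [1, 2, 4, 8] / [6, 7] / [9];  Q = [1, 3, 4, 7] / [2, 6] / [5]
  Insert 5 (step 8): P = [1, 2, 4, 5] / [6, 7, 8] / [9];  Q = [1, 3, 4, 7] / [2, 6, 8] / [5]
  Insert 3 (step 9): P = [1, 2, 3, 5] / [4, 7, 8] / [6] / [9];  Q = [1, 3, 4, 7] / [2, 6, 8] / [5] / [9]
Final shape: (4, 3, 1, 1).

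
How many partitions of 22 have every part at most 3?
p(22, parts ≤ 3) = 52

Use the recurrence p(n, m) = p(n, m−1) + p(n−m, m): either the largest part is < m (count p(n, m−1)) or the largest part is exactly m (remove one copy of m, count p(n−m, m)). With p(0, ·) = 1 this gives p(22, parts ≤ 3) = 52. (By conjugating Young diagrams, this also counts partitions of 22 into at most 3 parts.)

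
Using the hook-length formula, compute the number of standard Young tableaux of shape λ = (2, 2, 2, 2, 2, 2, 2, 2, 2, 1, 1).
# SYT of shape (2, 2, 2, 2, 2, 2, 2, 2, 2, 1, 1) = 41990

Hook-length formula: f^λ = n! / Π hook(c), product over all cells c of the Young diagram. For λ = (2, 2, 2, 2, 2, 2, 2, 2, 2, 1, 1), n = 20 boxes. Hook lengths by row (left-to-right, top-to-bottom): [12, 9]; [11, 8]; [10, 7]; [9, 6]; [8, 5]; [7, 4]; [6, 3]; [5, 2]; [4, 1]; [2]; [1]. Product of hooks = 57940033536000. So f^λ = 20! / 57940033536000 = 2432902008176640000 / 57940033536000 = 41990.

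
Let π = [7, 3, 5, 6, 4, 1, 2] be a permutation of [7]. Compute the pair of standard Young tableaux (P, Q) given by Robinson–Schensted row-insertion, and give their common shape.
P = [1, 2, 6] / [3, 4] / [5] / [7];  Q = [1, 3, 4] / [2, 7] / [5] / [6];  common shape = (3, 2, 1, 1)

Row-insert the values π_1, π_2, … into P one at a time, bumping the leftmost entry strictly greater than the inserted value down to the next row. The recording tableau Q records, in position (i, j), the step at which that cell was added to P.
  Insert 7 (step 1): P = [7];  Q = [1]
  Insert 3 (step 2): P = [3] / [7];  Q = [1] / [2]
  Insert 5 (step 3): P = [3, 5] / [7];  Q = [1, 3] / [2]
  Insert 6 (step 4): P = [3, 5, 6] / [7];  Q = [1, 3, 4] / [2]
  Insert 4 (step 5): P = [3, 4, 6] / [5] / [7];  Q = [1, 3, 4] / [2] / [5]
  Insert 1 (step 6): P = [1, 4, 6] / [3] / [5] / [7];  Q = [1, 3, 4] / [2] / [5] / [6]
  Insert 2 (step 7): P = [1, 2, 6] / [3, 4] / [5] / [7];  Q = [1, 3, 4] / [2, 7] / [5] / [6]
Final shape: (3, 2, 1, 1).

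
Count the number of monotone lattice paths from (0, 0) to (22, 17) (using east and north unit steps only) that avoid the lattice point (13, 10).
Number of paths = 37933002770

Total paths from (0, 0) to (22, 17): C(39, 22) = 51021117810. Paths through (13, 10): (paths (0, 0) → (13, 10)) × (paths (13, 10) → (22, 17)) = C(23, 13) · C(16, 9) = 1144066 · 11440 = 13088115040. Avoidance count = 51021117810 − 13088115040 = 37933002770.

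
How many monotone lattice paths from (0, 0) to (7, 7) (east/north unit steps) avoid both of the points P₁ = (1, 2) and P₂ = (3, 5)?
Number of paths = 1656

Inclusion–exclusion. Total paths: C(14, 7) = 3432. Through P₁: C(3, 1)·C(11, 6) = 1386. Through P₂: C(8, 3)·C(6, 4) = 840. Since P₁ is strictly southwest of P₂, a monotone path through both must visit P₁ then P₂; paths through both = C(3, 1)·C(5, 2)·C(6, 4) = 450. Avoid both = 3432 − 1386 − 840 + 450 = 1656.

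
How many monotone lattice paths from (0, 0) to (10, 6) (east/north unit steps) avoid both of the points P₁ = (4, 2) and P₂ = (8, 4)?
Number of paths = 3238

Inclusion–exclusion. Total paths: C(16, 10) = 8008. Through P₁: C(6, 4)·C(10, 6) = 3150. Through P₂: C(12, 8)·C(4, 2) = 2970. Since P₁ is strictly southwest of P₂, a monotone path through both must visit P₁ then P₂; paths through both = C(6, 4)·C(6, 4)·C(4, 2) = 1350. Avoid both = 8008 − 3150 − 2970 + 1350 = 3238.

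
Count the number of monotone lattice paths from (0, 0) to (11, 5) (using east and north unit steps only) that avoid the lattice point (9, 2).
Number of paths = 3818

Total paths from (0, 0) to (11, 5): C(16, 11) = 4368. Paths through (9, 2): (paths (0, 0) → (9, 2)) × (paths (9, 2) → (11, 5)) = C(11, 9) · C(5, 2) = 55 · 10 = 550. Avoidance count = 4368 − 550 = 3818.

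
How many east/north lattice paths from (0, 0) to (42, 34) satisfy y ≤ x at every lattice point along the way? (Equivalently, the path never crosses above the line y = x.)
Number of paths = 951385550073787350900

By the reflection principle (André's argument), the number of monotone paths to (42, 34) with n ≤ m that never go above y = x is C(76, 42) − C(76, 43) = 4545508739241428454300 − 3594123189167641103400 = 951385550073787350900.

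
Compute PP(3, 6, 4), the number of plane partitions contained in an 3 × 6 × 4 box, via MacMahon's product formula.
PP(3, 6, 4) = 457380

Evaluate the triple product over i = 1..3, j = 1..6, k = 1..4. The factors are (2/1) · (3/2) · (4/3) · (5/4) · (3/2) · (4/3) · (5/4) · (6/5) · … (72 factors total). The numerators and denominators telescope so the product is an integer; carrying out the multiplication exactly gives PP(3, 6, 4) = 457380.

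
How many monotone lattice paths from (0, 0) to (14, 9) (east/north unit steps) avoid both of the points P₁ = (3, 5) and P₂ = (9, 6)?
Number of paths = 482422

Inclusion–exclusion. Total paths: C(23, 14) = 817190. Through P₁: C(8, 3)·C(15, 11) = 76440. Through P₂: C(15, 9)·C(8, 5) = 280280. Since P₁ is strictly southwest of P₂, a monotone path through both must visit P₁ then P₂; paths through both = C(8, 3)·C(7, 6)·C(8, 5) = 21952. Avoid both = 817190 − 76440 − 280280 + 21952 = 482422.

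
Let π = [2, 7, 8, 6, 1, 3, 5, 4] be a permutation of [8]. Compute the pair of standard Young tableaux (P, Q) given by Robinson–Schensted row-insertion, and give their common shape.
P = [1, 3, 4] / [2, 5, 8] / [6] / [7];  Q = [1, 2, 3] / [4, 6, 7] / [5] / [8];  common shape = (3, 3, 1, 1)

Row-insert the values π_1, π_2, … into P one at a time, bumping the leftmost entry strictly greater than the inserted value down to the next row. The recording tableau Q records, in position (i, j), the step at which that cell was added to P.
  Insert 2 (step 1): P = [2];  Q = [1]
  Insert 7 (step 2): P = [2, 7];  Q = [1, 2]
  Insert 8 (step 3): P = [2, 7, 8];  Q = [1, 2, 3]
  Insert 6 (step 4): P = [2, 6, 8] / [7];  Q = [1, 2, 3] / [4]
  Insert 1 (step 5): P = [1, 6, 8] / [2] / [7];  Q = [1, 2, 3] / [4] / [5]
  Insert 3 (step 6): P = [1, 3, 8] / [2, 6] / [7];  Q = [1, 2, 3] / [4, 6] / [5]
  Insert 5 (step 7): P = [1, 3, 5] / [2, 6, 8] / [7];  Q = [1, 2, 3] / [4, 6, 7] / [5]
  Insert 4 (step 8): P = [1, 3, 4] / [2, 5, 8] / [6] / [7];  Q = [1, 2, 3] / [4, 6, 7] / [5] / [8]
Final shape: (3, 3, 1, 1).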